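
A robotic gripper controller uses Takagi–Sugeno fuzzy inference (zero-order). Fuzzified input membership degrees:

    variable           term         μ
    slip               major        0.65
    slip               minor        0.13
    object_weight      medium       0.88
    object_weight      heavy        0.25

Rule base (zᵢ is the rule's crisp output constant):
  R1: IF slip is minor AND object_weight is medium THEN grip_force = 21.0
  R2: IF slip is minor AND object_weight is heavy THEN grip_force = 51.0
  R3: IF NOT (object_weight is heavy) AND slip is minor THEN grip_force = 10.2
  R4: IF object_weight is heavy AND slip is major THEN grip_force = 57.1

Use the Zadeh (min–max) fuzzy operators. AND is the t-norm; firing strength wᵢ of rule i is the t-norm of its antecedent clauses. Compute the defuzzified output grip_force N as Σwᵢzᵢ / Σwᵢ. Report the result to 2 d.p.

39.00

R1 (z=21.0): minor=0.13, medium=0.88; AND[min(a, b)] → w = 0.13
R2 (z=51.0): minor=0.13, heavy=0.25; AND[min(a, b)] → w = 0.13
R3 (z=10.2): ¬heavy=1−0.25=0.75, minor=0.13; AND[min(a, b)] → w = 0.13
R4 (z=57.1): heavy=0.25, major=0.65; AND[min(a, b)] → w = 0.25
Weighted average = (0.13·21.0 + 0.13·51.0 + 0.13·10.2 + 0.25·57.1) / (0.13 + 0.13 + 0.13 + 0.25)
  = 24.9610 / 0.6400 = 39.00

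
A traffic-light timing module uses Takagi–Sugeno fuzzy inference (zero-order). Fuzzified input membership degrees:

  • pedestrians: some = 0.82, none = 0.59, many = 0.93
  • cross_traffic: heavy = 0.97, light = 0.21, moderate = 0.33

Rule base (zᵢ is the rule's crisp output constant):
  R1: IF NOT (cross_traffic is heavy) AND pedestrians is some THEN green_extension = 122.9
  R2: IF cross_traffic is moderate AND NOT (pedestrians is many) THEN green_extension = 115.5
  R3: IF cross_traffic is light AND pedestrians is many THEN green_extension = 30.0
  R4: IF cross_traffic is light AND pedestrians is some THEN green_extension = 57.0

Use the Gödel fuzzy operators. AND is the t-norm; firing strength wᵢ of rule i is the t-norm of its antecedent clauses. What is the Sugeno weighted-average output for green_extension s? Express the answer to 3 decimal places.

R1 (z=122.9): ¬heavy=1−0.97=0.03, some=0.82; AND[min(a, b)] → w = 0.03
R2 (z=115.5): moderate=0.33, ¬many=1−0.93=0.07; AND[min(a, b)] → w = 0.07
R3 (z=30.0): light=0.21, many=0.93; AND[min(a, b)] → w = 0.21
R4 (z=57.0): light=0.21, some=0.82; AND[min(a, b)] → w = 0.21
Weighted average = (0.03·122.9 + 0.07·115.5 + 0.21·30.0 + 0.21·57.0) / (0.03 + 0.07 + 0.21 + 0.21)
  = 30.0420 / 0.5200 = 57.773

57.773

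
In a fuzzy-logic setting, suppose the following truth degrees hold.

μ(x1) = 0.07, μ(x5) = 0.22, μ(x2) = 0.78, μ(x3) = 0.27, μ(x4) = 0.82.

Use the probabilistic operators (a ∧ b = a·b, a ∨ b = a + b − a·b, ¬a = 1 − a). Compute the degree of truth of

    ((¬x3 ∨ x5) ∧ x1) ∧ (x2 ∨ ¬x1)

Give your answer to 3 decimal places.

¬x3 = 1 − 0.2700 = 0.7300
¬x3 ∨ x5 = a + b − a·b on (0.7300, 0.2200) = 0.7894
(¬x3 ∨ x5) ∧ x1 = a·b on (0.7894, 0.0700) = 0.0553
¬x1 = 1 − 0.0700 = 0.9300
x2 ∨ ¬x1 = a + b − a·b on (0.7800, 0.9300) = 0.9846
((¬x3 ∨ x5) ∧ x1) ∧ (x2 ∨ ¬x1) = a·b on (0.0553, 0.9846) = 0.0544

0.054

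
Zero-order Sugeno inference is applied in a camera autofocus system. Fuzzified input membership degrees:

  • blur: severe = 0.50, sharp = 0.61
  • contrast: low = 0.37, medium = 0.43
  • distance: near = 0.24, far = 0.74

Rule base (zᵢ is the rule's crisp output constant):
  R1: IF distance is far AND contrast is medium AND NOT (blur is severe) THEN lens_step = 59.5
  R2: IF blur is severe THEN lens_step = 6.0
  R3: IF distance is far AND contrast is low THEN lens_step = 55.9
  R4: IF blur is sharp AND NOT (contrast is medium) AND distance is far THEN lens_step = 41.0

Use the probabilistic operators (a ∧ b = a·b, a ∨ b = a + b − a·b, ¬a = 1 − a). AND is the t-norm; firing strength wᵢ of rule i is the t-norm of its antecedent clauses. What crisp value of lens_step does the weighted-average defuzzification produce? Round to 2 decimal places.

R1 (z=59.5): far=0.74, medium=0.43, ¬severe=1−0.50=0.50; AND[a·b] → w = 0.1591
R2 (z=6.0): severe=0.50 → w = 0.5000
R3 (z=55.9): far=0.74, low=0.37; AND[a·b] → w = 0.2738
R4 (z=41.0): sharp=0.61, ¬medium=1−0.43=0.57, far=0.74; AND[a·b] → w = 0.2573
Weighted average = (0.1591·59.5 + 0.5000·6.0 + 0.2738·55.9 + 0.2573·41.0) / (0.1591 + 0.5000 + 0.2738 + 0.2573)
  = 38.3211 / 1.1902 = 32.20

32.20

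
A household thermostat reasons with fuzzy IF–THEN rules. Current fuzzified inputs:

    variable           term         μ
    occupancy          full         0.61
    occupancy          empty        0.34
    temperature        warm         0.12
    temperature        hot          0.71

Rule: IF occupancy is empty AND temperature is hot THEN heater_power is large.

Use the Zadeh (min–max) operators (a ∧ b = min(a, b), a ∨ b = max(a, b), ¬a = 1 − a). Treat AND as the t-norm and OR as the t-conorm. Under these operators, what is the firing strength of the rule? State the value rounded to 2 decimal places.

0.34

firing strength: empty=0.34, hot=0.71; AND[min(a, b)] → w = 0.34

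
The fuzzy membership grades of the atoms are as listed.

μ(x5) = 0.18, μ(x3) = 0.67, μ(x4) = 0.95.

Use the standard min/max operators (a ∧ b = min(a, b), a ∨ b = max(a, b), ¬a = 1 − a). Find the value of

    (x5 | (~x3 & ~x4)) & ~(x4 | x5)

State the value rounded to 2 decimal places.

0.05

~x3 = 1 − 0.67 = 0.33
~x4 = 1 − 0.95 = 0.05
~x3 & ~x4 = min(a, b) on (0.33, 0.05) = 0.05
x5 | (~x3 & ~x4) = max(a, b) on (0.18, 0.05) = 0.18
x4 | x5 = max(a, b) on (0.95, 0.18) = 0.95
~(x4 | x5) = 1 − 0.95 = 0.05
(x5 | (~x3 & ~x4)) & ~(x4 | x5) = min(a, b) on (0.18, 0.05) = 0.05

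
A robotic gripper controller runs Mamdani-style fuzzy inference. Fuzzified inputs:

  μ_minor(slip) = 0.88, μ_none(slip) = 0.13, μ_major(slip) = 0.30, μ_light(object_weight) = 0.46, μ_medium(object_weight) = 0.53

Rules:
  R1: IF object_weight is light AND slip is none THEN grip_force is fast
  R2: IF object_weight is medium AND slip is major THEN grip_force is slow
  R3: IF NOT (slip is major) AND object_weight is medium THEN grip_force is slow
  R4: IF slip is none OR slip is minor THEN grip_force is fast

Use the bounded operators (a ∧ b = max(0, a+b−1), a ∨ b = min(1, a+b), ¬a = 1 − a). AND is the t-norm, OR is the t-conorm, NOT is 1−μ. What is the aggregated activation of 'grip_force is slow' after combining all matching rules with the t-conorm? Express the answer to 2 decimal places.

R1: light=0.46, none=0.13; AND[max(0, a+b−1)] → w = 0.00
R2: medium=0.53, major=0.30; AND[max(0, a+b−1)] → w = 0.00
R3: ¬major=1−0.30=0.70, medium=0.53; AND[max(0, a+b−1)] → w = 0.23
R4: none=0.13, minor=0.88; OR[min(1, a+b)] → w = 1.00
Rules with consequent 'slow': {R2, R3} → strengths 0.00, 0.23
Aggregate via t-conorm [min(1, a+b)]: 0.23

0.23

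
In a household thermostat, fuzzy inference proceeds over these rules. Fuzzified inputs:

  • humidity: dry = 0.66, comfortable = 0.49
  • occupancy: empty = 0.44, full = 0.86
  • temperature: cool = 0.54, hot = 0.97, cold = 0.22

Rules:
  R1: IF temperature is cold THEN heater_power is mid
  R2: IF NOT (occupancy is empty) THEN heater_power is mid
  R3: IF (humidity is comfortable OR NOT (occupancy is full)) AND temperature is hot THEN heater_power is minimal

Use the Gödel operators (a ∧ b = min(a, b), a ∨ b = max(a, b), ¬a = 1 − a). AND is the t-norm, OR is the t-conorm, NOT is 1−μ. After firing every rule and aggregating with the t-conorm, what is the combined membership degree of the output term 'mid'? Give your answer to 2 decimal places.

R1: cold=0.22 → w = 0.22
R2: ¬empty=1−0.44=0.56 → w = 0.56
R3: (comfortable=0.49 OR ¬full=1−0.86=0.14) = 0.49; AND[min(a, b)] with hot=0.97 → w = 0.49
Rules with consequent 'mid': {R1, R2} → strengths 0.22, 0.56
Aggregate via t-conorm [max(a, b)]: 0.56

0.56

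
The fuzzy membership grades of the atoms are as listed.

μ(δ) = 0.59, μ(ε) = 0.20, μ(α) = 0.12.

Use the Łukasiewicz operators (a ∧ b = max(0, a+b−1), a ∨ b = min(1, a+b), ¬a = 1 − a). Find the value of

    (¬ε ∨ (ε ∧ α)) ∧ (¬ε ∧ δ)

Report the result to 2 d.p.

0.19

¬ε = 1 − 0.20 = 0.80
ε ∧ α = max(0, a+b−1) on (0.20, 0.12) = 0.00
¬ε ∨ (ε ∧ α) = min(1, a+b) on (0.80, 0.00) = 0.80
¬ε = 1 − 0.20 = 0.80
¬ε ∧ δ = max(0, a+b−1) on (0.80, 0.59) = 0.39
(¬ε ∨ (ε ∧ α)) ∧ (¬ε ∧ δ) = max(0, a+b−1) on (0.80, 0.39) = 0.19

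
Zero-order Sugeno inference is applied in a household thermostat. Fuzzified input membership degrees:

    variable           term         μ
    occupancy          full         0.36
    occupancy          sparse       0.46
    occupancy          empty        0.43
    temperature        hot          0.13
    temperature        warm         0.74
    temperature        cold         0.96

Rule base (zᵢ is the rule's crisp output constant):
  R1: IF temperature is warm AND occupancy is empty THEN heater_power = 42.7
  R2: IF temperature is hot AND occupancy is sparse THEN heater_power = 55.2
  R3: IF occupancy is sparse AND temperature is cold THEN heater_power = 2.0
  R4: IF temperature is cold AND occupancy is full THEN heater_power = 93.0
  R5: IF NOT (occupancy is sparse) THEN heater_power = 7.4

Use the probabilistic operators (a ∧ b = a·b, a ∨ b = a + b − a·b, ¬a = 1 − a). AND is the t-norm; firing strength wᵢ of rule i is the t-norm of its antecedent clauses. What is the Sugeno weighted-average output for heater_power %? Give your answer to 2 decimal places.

31.61

R1 (z=42.7): warm=0.74, empty=0.43; AND[a·b] → w = 0.3182
R2 (z=55.2): hot=0.13, sparse=0.46; AND[a·b] → w = 0.0598
R3 (z=2.0): sparse=0.46, cold=0.96; AND[a·b] → w = 0.4416
R4 (z=93.0): cold=0.96, full=0.36; AND[a·b] → w = 0.3456
R5 (z=7.4): ¬sparse=1−0.46=0.54 → w = 0.5400
Weighted average = (0.3182·42.7 + 0.0598·55.2 + 0.4416·2.0 + 0.3456·93.0 + 0.5400·7.4) / (0.3182 + 0.0598 + 0.4416 + 0.3456 + 0.5400)
  = 53.9081 / 1.7052 = 31.61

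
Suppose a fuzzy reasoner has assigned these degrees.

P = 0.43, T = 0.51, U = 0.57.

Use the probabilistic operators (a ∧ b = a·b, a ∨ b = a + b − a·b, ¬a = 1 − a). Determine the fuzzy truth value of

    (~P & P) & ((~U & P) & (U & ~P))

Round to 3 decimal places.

0.015

~P = 1 − 0.4300 = 0.5700
~P & P = a·b on (0.5700, 0.4300) = 0.2451
~U = 1 − 0.5700 = 0.4300
~U & P = a·b on (0.4300, 0.4300) = 0.1849
~P = 1 − 0.4300 = 0.5700
U & ~P = a·b on (0.5700, 0.5700) = 0.3249
(~U & P) & (U & ~P) = a·b on (0.1849, 0.3249) = 0.0601
(~P & P) & ((~U & P) & (U & ~P)) = a·b on (0.2451, 0.0601) = 0.0147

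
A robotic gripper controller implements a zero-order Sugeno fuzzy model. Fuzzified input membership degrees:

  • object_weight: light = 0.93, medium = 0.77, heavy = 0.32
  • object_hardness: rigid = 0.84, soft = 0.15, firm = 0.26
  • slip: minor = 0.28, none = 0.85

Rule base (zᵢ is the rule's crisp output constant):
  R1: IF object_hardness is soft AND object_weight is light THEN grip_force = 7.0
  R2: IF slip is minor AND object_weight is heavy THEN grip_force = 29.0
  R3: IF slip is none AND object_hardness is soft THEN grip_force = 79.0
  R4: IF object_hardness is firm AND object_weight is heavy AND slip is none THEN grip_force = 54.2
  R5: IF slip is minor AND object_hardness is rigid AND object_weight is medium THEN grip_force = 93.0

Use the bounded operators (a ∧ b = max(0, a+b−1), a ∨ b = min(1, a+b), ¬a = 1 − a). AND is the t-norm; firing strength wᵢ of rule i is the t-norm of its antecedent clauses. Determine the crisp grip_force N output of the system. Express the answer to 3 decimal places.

7.000

R1 (z=7.0): soft=0.15, light=0.93; AND[max(0, a+b−1)] → w = 0.08
R2 (z=29.0): minor=0.28, heavy=0.32; AND[max(0, a+b−1)] → w = 0.00
R3 (z=79.0): none=0.85, soft=0.15; AND[max(0, a+b−1)] → w = 0.00
R4 (z=54.2): firm=0.26, heavy=0.32, none=0.85; AND[max(0, a+b−1)] → w = 0.00
R5 (z=93.0): minor=0.28, rigid=0.84, medium=0.77; AND[max(0, a+b−1)] → w = 0.00
Weighted average = (0.08·7.0 + 0.00·29.0 + 0.00·79.0 + 0.00·54.2 + 0.00·93.0) / (0.08 + 0.00 + 0.00 + 0.00 + 0.00)
  = 0.5600 / 0.0800 = 7.000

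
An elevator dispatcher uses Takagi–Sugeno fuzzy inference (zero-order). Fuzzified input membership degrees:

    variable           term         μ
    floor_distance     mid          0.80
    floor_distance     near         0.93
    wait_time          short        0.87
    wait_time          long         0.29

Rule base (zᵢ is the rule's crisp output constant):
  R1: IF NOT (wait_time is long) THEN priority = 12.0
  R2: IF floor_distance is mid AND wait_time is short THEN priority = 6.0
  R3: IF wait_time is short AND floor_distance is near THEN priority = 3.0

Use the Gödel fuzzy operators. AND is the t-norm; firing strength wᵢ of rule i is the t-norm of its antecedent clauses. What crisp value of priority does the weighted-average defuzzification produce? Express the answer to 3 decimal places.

R1 (z=12.0): ¬long=1−0.29=0.71 → w = 0.71
R2 (z=6.0): mid=0.80, short=0.87; AND[min(a, b)] → w = 0.80
R3 (z=3.0): short=0.87, near=0.93; AND[min(a, b)] → w = 0.87
Weighted average = (0.71·12.0 + 0.80·6.0 + 0.87·3.0) / (0.71 + 0.80 + 0.87)
  = 15.9300 / 2.3800 = 6.693

6.693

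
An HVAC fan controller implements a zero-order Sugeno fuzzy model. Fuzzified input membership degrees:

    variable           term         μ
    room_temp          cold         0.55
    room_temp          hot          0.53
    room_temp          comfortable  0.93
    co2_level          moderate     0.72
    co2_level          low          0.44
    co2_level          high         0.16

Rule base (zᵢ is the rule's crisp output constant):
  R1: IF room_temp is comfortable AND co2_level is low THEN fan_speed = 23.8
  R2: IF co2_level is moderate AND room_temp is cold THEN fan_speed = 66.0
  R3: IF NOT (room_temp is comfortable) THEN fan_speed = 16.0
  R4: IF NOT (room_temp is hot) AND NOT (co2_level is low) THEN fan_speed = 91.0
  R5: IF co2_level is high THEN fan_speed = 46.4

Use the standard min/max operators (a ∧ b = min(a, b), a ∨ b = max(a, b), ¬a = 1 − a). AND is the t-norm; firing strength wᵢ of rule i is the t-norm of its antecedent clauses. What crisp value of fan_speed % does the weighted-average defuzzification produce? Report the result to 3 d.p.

58.039

R1 (z=23.8): comfortable=0.93, low=0.44; AND[min(a, b)] → w = 0.44
R2 (z=66.0): moderate=0.72, cold=0.55; AND[min(a, b)] → w = 0.55
R3 (z=16.0): ¬comfortable=1−0.93=0.07 → w = 0.07
R4 (z=91.0): ¬hot=1−0.53=0.47, ¬low=1−0.44=0.56; AND[min(a, b)] → w = 0.47
R5 (z=46.4): high=0.16 → w = 0.16
Weighted average = (0.44·23.8 + 0.55·66.0 + 0.07·16.0 + 0.47·91.0 + 0.16·46.4) / (0.44 + 0.55 + 0.07 + 0.47 + 0.16)
  = 98.0860 / 1.6900 = 58.039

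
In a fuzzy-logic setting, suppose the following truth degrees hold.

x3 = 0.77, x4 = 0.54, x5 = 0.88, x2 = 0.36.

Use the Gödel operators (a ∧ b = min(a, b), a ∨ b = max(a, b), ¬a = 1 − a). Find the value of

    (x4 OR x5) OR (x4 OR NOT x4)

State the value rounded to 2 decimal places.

x4 OR x5 = max(a, b) on (0.54, 0.88) = 0.88
NOT x4 = 1 − 0.54 = 0.46
x4 OR NOT x4 = max(a, b) on (0.54, 0.46) = 0.54
(x4 OR x5) OR (x4 OR NOT x4) = max(a, b) on (0.88, 0.54) = 0.88

0.88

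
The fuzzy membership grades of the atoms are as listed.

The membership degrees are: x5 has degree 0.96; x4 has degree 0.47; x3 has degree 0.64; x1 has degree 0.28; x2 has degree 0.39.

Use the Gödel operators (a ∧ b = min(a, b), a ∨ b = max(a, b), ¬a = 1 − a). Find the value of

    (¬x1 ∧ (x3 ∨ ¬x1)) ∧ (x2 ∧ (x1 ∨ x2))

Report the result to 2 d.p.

¬x1 = 1 − 0.28 = 0.72
¬x1 = 1 − 0.28 = 0.72
x3 ∨ ¬x1 = max(a, b) on (0.64, 0.72) = 0.72
¬x1 ∧ (x3 ∨ ¬x1) = min(a, b) on (0.72, 0.72) = 0.72
x1 ∨ x2 = max(a, b) on (0.28, 0.39) = 0.39
x2 ∧ (x1 ∨ x2) = min(a, b) on (0.39, 0.39) = 0.39
(¬x1 ∧ (x3 ∨ ¬x1)) ∧ (x2 ∧ (x1 ∨ x2)) = min(a, b) on (0.72, 0.39) = 0.39

0.39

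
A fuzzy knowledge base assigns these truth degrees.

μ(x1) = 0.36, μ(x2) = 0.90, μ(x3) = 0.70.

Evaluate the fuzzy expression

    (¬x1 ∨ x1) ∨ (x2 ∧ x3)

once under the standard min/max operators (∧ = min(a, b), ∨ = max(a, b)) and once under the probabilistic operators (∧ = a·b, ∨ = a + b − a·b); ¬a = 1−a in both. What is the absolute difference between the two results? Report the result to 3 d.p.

Under standard min/max:
  ¬x1 = 1 − 0.36 = 0.64
  ¬x1 ∨ x1 = max(a, b) on (0.64, 0.36) = 0.64
  x2 ∧ x3 = min(a, b) on (0.90, 0.70) = 0.70
  (¬x1 ∨ x1) ∨ (x2 ∧ x3) = max(a, b) on (0.64, 0.70) = 0.70
  → value = 0.7000
Under probabilistic:
  ¬x1 = 1 − 0.3600 = 0.6400
  ¬x1 ∨ x1 = a + b − a·b on (0.6400, 0.3600) = 0.7696
  x2 ∧ x3 = a·b on (0.9000, 0.7000) = 0.6300
  (¬x1 ∨ x1) ∨ (x2 ∧ x3) = a + b − a·b on (0.7696, 0.6300) = 0.9148
  → value = 0.9148
|0.7000 − 0.9148| = 0.215

0.215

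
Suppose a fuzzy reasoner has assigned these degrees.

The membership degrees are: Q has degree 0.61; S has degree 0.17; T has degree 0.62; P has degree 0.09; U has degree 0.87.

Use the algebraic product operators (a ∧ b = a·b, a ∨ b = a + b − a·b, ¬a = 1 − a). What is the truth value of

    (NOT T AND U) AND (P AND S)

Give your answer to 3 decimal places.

NOT T = 1 − 0.6200 = 0.3800
NOT T AND U = a·b on (0.3800, 0.8700) = 0.3306
P AND S = a·b on (0.0900, 0.1700) = 0.0153
(NOT T AND U) AND (P AND S) = a·b on (0.3306, 0.0153) = 0.0051

0.005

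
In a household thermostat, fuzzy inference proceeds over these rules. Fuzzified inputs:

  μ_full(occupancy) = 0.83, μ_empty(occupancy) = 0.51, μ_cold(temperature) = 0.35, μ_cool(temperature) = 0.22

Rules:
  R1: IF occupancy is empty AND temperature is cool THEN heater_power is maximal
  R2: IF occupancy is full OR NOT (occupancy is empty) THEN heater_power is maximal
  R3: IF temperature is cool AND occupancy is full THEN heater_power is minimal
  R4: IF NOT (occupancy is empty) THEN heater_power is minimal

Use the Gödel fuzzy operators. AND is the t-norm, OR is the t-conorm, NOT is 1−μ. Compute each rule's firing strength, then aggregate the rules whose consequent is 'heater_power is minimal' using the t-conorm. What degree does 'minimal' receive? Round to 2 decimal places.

R1: empty=0.51, cool=0.22; AND[min(a, b)] → w = 0.22
R2: full=0.83, ¬empty=1−0.51=0.49; OR[max(a, b)] → w = 0.83
R3: cool=0.22, full=0.83; AND[min(a, b)] → w = 0.22
R4: ¬empty=1−0.51=0.49 → w = 0.49
Rules with consequent 'minimal': {R3, R4} → strengths 0.22, 0.49
Aggregate via t-conorm [max(a, b)]: 0.49

0.49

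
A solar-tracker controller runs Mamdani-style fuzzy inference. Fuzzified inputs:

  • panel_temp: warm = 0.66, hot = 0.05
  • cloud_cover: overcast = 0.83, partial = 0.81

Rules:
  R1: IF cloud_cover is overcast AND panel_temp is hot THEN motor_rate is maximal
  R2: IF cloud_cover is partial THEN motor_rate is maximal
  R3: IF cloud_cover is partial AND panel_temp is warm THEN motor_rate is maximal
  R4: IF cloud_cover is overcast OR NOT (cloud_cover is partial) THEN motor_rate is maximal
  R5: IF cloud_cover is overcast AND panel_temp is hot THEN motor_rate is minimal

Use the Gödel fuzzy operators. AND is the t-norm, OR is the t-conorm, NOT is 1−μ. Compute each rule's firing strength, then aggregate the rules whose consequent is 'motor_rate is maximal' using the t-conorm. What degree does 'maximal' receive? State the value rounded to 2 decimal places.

0.83

R1: overcast=0.83, hot=0.05; AND[min(a, b)] → w = 0.05
R2: partial=0.81 → w = 0.81
R3: partial=0.81, warm=0.66; AND[min(a, b)] → w = 0.66
R4: overcast=0.83, ¬partial=1−0.81=0.19; OR[max(a, b)] → w = 0.83
R5: overcast=0.83, hot=0.05; AND[min(a, b)] → w = 0.05
Rules with consequent 'maximal': {R1, R2, R3, R4} → strengths 0.05, 0.81, 0.66, 0.83
Aggregate via t-conorm [max(a, b)]: 0.83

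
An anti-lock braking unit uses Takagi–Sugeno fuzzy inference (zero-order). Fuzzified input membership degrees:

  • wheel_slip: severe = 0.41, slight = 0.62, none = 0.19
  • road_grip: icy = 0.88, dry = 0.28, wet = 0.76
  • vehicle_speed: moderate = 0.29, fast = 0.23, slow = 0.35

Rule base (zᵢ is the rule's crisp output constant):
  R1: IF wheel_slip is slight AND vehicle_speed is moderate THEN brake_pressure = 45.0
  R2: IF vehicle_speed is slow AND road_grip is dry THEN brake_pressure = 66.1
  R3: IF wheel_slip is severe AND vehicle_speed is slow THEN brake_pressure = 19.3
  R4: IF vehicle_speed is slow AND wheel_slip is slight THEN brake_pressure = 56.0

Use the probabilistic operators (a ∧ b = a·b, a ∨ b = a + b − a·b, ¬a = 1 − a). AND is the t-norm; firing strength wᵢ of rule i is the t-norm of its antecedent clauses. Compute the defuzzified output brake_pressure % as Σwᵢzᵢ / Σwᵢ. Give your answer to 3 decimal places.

46.201

R1 (z=45.0): slight=0.62, moderate=0.29; AND[a·b] → w = 0.1798
R2 (z=66.1): slow=0.35, dry=0.28; AND[a·b] → w = 0.0980
R3 (z=19.3): severe=0.41, slow=0.35; AND[a·b] → w = 0.1435
R4 (z=56.0): slow=0.35, slight=0.62; AND[a·b] → w = 0.2170
Weighted average = (0.1798·45.0 + 0.0980·66.1 + 0.1435·19.3 + 0.2170·56.0) / (0.1798 + 0.0980 + 0.1435 + 0.2170)
  = 29.4903 / 0.6383 = 46.201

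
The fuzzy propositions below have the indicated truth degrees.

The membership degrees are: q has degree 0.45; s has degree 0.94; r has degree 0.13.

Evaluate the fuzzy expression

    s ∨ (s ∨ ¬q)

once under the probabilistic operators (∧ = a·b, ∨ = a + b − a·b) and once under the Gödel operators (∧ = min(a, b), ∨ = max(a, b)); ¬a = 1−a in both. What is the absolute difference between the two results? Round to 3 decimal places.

0.058

Under probabilistic:
  ¬q = 1 − 0.4500 = 0.5500
  s ∨ ¬q = a + b − a·b on (0.9400, 0.5500) = 0.9730
  s ∨ (s ∨ ¬q) = a + b − a·b on (0.9400, 0.9730) = 0.9984
  → value = 0.9984
Under Gödel:
  ¬q = 1 − 0.45 = 0.55
  s ∨ ¬q = max(a, b) on (0.94, 0.55) = 0.94
  s ∨ (s ∨ ¬q) = max(a, b) on (0.94, 0.94) = 0.94
  → value = 0.9400
|0.9984 − 0.9400| = 0.058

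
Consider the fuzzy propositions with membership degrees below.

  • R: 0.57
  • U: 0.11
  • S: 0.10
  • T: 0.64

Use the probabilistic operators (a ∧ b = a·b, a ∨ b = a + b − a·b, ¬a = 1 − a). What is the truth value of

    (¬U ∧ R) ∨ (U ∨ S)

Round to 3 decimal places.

0.605

¬U = 1 − 0.1100 = 0.8900
¬U ∧ R = a·b on (0.8900, 0.5700) = 0.5073
U ∨ S = a + b − a·b on (0.1100, 0.1000) = 0.1990
(¬U ∧ R) ∨ (U ∨ S) = a + b − a·b on (0.5073, 0.1990) = 0.6053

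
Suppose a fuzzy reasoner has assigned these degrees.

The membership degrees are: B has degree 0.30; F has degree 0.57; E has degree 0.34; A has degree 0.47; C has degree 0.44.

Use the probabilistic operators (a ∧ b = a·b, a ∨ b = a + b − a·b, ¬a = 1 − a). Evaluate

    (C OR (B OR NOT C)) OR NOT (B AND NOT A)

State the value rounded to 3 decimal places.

0.973

NOT C = 1 − 0.4400 = 0.5600
B OR NOT C = a + b − a·b on (0.3000, 0.5600) = 0.6920
C OR (B OR NOT C) = a + b − a·b on (0.4400, 0.6920) = 0.8275
NOT A = 1 − 0.4700 = 0.5300
B AND NOT A = a·b on (0.3000, 0.5300) = 0.1590
NOT (B AND NOT A) = 1 − 0.1590 = 0.8410
(C OR (B OR NOT C)) OR NOT (B AND NOT A) = a + b − a·b on (0.8275, 0.8410) = 0.9726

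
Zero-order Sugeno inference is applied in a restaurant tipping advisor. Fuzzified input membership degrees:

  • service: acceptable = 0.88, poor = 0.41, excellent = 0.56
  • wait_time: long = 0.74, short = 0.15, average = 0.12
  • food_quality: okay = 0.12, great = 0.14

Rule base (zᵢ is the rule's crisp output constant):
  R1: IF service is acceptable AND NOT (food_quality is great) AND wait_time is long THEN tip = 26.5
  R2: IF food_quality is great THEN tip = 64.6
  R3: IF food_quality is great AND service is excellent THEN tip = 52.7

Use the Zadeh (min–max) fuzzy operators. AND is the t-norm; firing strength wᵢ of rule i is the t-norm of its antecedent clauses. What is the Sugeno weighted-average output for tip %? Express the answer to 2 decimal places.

35.33

R1 (z=26.5): acceptable=0.88, ¬great=1−0.14=0.86, long=0.74; AND[min(a, b)] → w = 0.74
R2 (z=64.6): great=0.14 → w = 0.14
R3 (z=52.7): great=0.14, excellent=0.56; AND[min(a, b)] → w = 0.14
Weighted average = (0.74·26.5 + 0.14·64.6 + 0.14·52.7) / (0.74 + 0.14 + 0.14)
  = 36.0320 / 1.0200 = 35.33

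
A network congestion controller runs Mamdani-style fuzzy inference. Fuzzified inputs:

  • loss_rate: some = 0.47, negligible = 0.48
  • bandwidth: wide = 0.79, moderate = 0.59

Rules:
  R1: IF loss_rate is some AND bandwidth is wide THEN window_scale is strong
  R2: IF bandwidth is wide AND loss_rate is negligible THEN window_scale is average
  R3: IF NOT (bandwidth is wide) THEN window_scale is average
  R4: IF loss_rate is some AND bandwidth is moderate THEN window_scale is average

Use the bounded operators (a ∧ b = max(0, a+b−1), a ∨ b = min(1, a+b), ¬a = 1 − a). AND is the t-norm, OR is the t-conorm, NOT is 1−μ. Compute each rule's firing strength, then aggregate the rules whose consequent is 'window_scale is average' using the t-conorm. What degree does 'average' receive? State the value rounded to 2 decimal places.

0.54

R1: some=0.47, wide=0.79; AND[max(0, a+b−1)] → w = 0.26
R2: wide=0.79, negligible=0.48; AND[max(0, a+b−1)] → w = 0.27
R3: ¬wide=1−0.79=0.21 → w = 0.21
R4: some=0.47, moderate=0.59; AND[max(0, a+b−1)] → w = 0.06
Rules with consequent 'average': {R2, R3, R4} → strengths 0.27, 0.21, 0.06
Aggregate via t-conorm [min(1, a+b)]: 0.54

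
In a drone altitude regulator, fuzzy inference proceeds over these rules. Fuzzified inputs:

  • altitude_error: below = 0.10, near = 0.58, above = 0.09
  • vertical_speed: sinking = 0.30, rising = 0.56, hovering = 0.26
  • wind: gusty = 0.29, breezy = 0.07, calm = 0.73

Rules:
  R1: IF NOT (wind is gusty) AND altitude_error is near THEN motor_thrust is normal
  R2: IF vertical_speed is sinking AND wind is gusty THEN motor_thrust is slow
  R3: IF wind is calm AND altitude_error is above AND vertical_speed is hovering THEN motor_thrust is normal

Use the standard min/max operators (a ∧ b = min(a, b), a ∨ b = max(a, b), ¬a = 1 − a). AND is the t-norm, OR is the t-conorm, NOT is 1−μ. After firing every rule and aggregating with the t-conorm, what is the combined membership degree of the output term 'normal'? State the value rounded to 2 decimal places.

R1: ¬gusty=1−0.29=0.71, near=0.58; AND[min(a, b)] → w = 0.58
R2: sinking=0.30, gusty=0.29; AND[min(a, b)] → w = 0.29
R3: calm=0.73, above=0.09, hovering=0.26; AND[min(a, b)] → w = 0.09
Rules with consequent 'normal': {R1, R3} → strengths 0.58, 0.09
Aggregate via t-conorm [max(a, b)]: 0.58

0.58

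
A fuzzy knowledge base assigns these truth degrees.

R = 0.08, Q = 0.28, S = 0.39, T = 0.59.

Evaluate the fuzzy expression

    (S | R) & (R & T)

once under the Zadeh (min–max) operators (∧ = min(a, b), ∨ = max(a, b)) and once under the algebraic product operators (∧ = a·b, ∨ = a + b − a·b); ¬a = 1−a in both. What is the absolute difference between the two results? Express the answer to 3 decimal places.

Under Zadeh (min–max):
  S | R = max(a, b) on (0.39, 0.08) = 0.39
  R & T = min(a, b) on (0.08, 0.59) = 0.08
  (S | R) & (R & T) = min(a, b) on (0.39, 0.08) = 0.08
  → value = 0.0800
Under algebraic product:
  S | R = a + b − a·b on (0.3900, 0.0800) = 0.4388
  R & T = a·b on (0.0800, 0.5900) = 0.0472
  (S | R) & (R & T) = a·b on (0.4388, 0.0472) = 0.0207
  → value = 0.0207
|0.0800 − 0.0207| = 0.059

0.059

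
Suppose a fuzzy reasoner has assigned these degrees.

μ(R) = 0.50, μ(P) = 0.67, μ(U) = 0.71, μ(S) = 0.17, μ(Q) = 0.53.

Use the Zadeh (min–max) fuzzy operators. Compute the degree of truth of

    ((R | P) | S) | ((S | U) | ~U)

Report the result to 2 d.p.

R | P = max(a, b) on (0.50, 0.67) = 0.67
(R | P) | S = max(a, b) on (0.67, 0.17) = 0.67
S | U = max(a, b) on (0.17, 0.71) = 0.71
~U = 1 − 0.71 = 0.29
(S | U) | ~U = max(a, b) on (0.71, 0.29) = 0.71
((R | P) | S) | ((S | U) | ~U) = max(a, b) on (0.67, 0.71) = 0.71

0.71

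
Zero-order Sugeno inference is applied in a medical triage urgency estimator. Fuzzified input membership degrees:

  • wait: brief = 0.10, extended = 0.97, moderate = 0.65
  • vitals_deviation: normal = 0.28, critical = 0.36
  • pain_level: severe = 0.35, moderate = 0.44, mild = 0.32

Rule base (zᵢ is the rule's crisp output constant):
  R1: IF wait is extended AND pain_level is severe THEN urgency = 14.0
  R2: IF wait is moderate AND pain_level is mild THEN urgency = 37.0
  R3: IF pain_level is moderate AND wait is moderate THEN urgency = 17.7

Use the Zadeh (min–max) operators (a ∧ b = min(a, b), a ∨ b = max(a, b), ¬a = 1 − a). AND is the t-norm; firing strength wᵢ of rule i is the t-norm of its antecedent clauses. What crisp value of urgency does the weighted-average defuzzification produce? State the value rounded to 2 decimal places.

22.10

R1 (z=14.0): extended=0.97, severe=0.35; AND[min(a, b)] → w = 0.35
R2 (z=37.0): moderate=0.65, mild=0.32; AND[min(a, b)] → w = 0.32
R3 (z=17.7): moderate=0.44, moderate=0.65; AND[min(a, b)] → w = 0.44
Weighted average = (0.35·14.0 + 0.32·37.0 + 0.44·17.7) / (0.35 + 0.32 + 0.44)
  = 24.5280 / 1.1100 = 22.10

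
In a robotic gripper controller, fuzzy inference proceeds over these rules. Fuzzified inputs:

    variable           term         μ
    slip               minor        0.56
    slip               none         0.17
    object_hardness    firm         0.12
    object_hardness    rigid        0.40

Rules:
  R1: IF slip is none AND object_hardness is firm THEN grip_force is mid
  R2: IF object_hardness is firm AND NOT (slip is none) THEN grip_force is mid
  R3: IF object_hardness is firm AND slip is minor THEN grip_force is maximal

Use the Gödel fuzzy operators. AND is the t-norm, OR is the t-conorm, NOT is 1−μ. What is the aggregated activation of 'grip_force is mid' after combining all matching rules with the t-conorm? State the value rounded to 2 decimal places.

R1: none=0.17, firm=0.12; AND[min(a, b)] → w = 0.12
R2: firm=0.12, ¬none=1−0.17=0.83; AND[min(a, b)] → w = 0.12
R3: firm=0.12, minor=0.56; AND[min(a, b)] → w = 0.12
Rules with consequent 'mid': {R1, R2} → strengths 0.12, 0.12
Aggregate via t-conorm [max(a, b)]: 0.12

0.12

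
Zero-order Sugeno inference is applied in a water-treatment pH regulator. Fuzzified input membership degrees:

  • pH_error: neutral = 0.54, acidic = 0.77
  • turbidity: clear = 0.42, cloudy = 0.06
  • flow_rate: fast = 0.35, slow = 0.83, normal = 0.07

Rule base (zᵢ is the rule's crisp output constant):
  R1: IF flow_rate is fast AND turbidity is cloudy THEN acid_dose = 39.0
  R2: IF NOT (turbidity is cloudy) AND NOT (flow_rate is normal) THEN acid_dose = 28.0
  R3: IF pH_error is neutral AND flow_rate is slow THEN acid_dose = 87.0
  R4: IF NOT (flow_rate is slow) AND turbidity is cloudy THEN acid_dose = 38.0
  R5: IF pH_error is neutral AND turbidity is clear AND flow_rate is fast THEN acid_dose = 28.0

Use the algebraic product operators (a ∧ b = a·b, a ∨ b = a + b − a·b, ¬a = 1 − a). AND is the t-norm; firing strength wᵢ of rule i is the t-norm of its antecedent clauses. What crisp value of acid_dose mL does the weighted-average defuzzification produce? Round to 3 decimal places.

46.686

R1 (z=39.0): fast=0.35, cloudy=0.06; AND[a·b] → w = 0.0210
R2 (z=28.0): ¬cloudy=1−0.06=0.94, ¬normal=1−0.07=0.93; AND[a·b] → w = 0.8742
R3 (z=87.0): neutral=0.54, slow=0.83; AND[a·b] → w = 0.4482
R4 (z=38.0): ¬slow=1−0.83=0.17, cloudy=0.06; AND[a·b] → w = 0.0102
R5 (z=28.0): neutral=0.54, clear=0.42, fast=0.35; AND[a·b] → w = 0.0794
Weighted average = (0.0210·39.0 + 0.8742·28.0 + 0.4482·87.0 + 0.0102·38.0 + 0.0794·28.0) / (0.0210 + 0.8742 + 0.4482 + 0.0102 + 0.0794)
  = 66.9002 / 1.4330 = 46.686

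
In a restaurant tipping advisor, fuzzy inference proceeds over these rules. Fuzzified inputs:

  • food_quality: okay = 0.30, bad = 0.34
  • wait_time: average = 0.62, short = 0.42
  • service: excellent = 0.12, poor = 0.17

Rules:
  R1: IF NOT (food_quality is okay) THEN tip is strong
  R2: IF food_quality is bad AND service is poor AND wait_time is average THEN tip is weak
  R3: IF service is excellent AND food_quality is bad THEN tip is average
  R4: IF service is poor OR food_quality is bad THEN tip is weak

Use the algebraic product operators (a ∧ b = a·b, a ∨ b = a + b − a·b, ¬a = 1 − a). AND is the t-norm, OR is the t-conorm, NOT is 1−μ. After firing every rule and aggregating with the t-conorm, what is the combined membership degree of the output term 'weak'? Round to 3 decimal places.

R1: ¬okay=1−0.30=0.70 → w = 0.7000
R2: bad=0.34, poor=0.17, average=0.62; AND[a·b] → w = 0.0358
R3: excellent=0.12, bad=0.34; AND[a·b] → w = 0.0408
R4: poor=0.17, bad=0.34; OR[a + b − a·b] → w = 0.4522
Rules with consequent 'weak': {R2, R4} → strengths 0.0358, 0.4522
Aggregate via t-conorm [a + b − a·b]: 0.4718

0.472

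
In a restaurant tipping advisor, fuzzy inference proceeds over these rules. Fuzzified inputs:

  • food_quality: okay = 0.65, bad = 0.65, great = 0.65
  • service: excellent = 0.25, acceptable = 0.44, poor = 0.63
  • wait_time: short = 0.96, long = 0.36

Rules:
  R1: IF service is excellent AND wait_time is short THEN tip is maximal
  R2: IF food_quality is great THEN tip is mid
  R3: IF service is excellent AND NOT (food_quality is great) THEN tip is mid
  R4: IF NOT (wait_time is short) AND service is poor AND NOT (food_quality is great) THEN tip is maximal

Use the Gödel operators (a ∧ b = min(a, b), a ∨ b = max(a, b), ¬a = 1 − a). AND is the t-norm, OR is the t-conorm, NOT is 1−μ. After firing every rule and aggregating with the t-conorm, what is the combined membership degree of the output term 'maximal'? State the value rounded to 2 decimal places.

R1: excellent=0.25, short=0.96; AND[min(a, b)] → w = 0.25
R2: great=0.65 → w = 0.65
R3: excellent=0.25, ¬great=1−0.65=0.35; AND[min(a, b)] → w = 0.25
R4: ¬short=1−0.96=0.04, poor=0.63, ¬great=1−0.65=0.35; AND[min(a, b)] → w = 0.04
Rules with consequent 'maximal': {R1, R4} → strengths 0.25, 0.04
Aggregate via t-conorm [max(a, b)]: 0.25

0.25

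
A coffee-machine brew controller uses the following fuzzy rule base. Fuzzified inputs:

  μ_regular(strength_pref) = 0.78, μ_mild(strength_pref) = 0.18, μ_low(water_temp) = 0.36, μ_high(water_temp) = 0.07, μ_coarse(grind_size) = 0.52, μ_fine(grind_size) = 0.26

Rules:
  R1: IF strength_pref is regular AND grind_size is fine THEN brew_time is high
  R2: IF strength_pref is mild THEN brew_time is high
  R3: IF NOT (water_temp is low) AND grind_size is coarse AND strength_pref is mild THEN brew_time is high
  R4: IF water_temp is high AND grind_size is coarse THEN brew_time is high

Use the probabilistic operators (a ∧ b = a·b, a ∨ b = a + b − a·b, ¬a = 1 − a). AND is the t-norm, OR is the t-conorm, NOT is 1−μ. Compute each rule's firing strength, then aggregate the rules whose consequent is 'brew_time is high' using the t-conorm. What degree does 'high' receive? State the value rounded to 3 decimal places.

R1: regular=0.78, fine=0.26; AND[a·b] → w = 0.2028
R2: mild=0.18 → w = 0.1800
R3: ¬low=1−0.36=0.64, coarse=0.52, mild=0.18; AND[a·b] → w = 0.0599
R4: high=0.07, coarse=0.52; AND[a·b] → w = 0.0364
Rules with consequent 'high': {R1, R2, R3, R4} → strengths 0.2028, 0.1800, 0.0599, 0.0364
Aggregate via t-conorm [a + b − a·b]: 0.4078

0.408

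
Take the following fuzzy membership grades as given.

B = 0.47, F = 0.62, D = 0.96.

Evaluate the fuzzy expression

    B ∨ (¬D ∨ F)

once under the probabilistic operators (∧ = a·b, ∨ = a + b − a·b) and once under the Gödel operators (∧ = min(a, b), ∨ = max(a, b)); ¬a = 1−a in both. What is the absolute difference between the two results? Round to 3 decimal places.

0.187

Under probabilistic:
  ¬D = 1 − 0.9600 = 0.0400
  ¬D ∨ F = a + b − a·b on (0.0400, 0.6200) = 0.6352
  B ∨ (¬D ∨ F) = a + b − a·b on (0.4700, 0.6352) = 0.8067
  → value = 0.8067
Under Gödel:
  ¬D = 1 − 0.96 = 0.04
  ¬D ∨ F = max(a, b) on (0.04, 0.62) = 0.62
  B ∨ (¬D ∨ F) = max(a, b) on (0.47, 0.62) = 0.62
  → value = 0.6200
|0.8067 − 0.6200| = 0.187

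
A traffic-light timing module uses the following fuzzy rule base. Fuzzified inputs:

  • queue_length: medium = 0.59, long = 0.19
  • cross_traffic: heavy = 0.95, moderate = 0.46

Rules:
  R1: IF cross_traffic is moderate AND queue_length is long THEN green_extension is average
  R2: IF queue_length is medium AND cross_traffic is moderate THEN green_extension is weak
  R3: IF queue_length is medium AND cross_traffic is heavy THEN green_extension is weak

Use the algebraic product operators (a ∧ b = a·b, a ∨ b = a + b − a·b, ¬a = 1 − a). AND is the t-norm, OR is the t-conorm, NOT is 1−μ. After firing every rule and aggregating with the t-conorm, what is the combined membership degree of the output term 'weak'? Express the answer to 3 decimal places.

0.680

R1: moderate=0.46, long=0.19; AND[a·b] → w = 0.0874
R2: medium=0.59, moderate=0.46; AND[a·b] → w = 0.2714
R3: medium=0.59, heavy=0.95; AND[a·b] → w = 0.5605
Rules with consequent 'weak': {R2, R3} → strengths 0.2714, 0.5605
Aggregate via t-conorm [a + b − a·b]: 0.6798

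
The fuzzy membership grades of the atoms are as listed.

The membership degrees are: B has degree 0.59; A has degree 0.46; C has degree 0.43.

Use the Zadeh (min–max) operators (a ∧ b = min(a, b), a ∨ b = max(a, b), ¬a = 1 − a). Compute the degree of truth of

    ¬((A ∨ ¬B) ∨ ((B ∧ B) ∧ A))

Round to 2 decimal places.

¬B = 1 − 0.59 = 0.41
A ∨ ¬B = max(a, b) on (0.46, 0.41) = 0.46
B ∧ B = min(a, b) on (0.59, 0.59) = 0.59
(B ∧ B) ∧ A = min(a, b) on (0.59, 0.46) = 0.46
(A ∨ ¬B) ∨ ((B ∧ B) ∧ A) = max(a, b) on (0.46, 0.46) = 0.46
¬((A ∨ ¬B) ∨ ((B ∧ B) ∧ A)) = 1 − 0.46 = 0.54

0.54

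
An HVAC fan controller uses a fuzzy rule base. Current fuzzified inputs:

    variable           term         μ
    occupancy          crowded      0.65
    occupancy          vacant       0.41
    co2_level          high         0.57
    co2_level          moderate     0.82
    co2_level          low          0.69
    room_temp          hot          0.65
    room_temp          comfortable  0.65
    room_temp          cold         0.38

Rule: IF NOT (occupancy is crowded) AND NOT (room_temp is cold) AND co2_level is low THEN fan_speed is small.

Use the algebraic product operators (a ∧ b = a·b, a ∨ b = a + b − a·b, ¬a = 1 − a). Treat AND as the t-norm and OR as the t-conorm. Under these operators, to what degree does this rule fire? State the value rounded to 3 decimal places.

firing strength: ¬crowded=1−0.65=0.35, ¬cold=1−0.38=0.62, low=0.69; AND[a·b] → w = 0.1497

0.150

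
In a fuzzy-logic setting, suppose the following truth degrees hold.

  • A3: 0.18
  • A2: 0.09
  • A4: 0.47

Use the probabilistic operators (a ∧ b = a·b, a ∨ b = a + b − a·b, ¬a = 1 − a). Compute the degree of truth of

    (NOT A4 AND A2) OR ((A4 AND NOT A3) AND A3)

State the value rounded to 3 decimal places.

0.114

NOT A4 = 1 − 0.4700 = 0.5300
NOT A4 AND A2 = a·b on (0.5300, 0.0900) = 0.0477
NOT A3 = 1 − 0.1800 = 0.8200
A4 AND NOT A3 = a·b on (0.4700, 0.8200) = 0.3854
(A4 AND NOT A3) AND A3 = a·b on (0.3854, 0.1800) = 0.0694
(NOT A4 AND A2) OR ((A4 AND NOT A3) AND A3) = a + b − a·b on (0.0477, 0.0694) = 0.1138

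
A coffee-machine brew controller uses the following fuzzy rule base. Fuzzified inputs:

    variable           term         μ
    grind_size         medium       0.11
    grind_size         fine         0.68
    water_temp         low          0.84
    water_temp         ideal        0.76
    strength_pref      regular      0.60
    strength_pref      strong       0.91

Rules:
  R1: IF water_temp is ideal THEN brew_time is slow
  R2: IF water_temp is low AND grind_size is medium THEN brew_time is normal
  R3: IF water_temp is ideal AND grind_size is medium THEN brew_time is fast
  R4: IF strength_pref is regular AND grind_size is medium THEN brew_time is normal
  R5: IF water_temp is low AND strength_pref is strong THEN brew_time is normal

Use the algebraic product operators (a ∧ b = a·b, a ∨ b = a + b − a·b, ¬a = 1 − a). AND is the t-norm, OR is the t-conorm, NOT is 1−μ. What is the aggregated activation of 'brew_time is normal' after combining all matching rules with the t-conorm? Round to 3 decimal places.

R1: ideal=0.76 → w = 0.7600
R2: low=0.84, medium=0.11; AND[a·b] → w = 0.0924
R3: ideal=0.76, medium=0.11; AND[a·b] → w = 0.0836
R4: regular=0.60, medium=0.11; AND[a·b] → w = 0.0660
R5: low=0.84, strong=0.91; AND[a·b] → w = 0.7644
Rules with consequent 'normal': {R2, R4, R5} → strengths 0.0924, 0.0660, 0.7644
Aggregate via t-conorm [a + b − a·b]: 0.8003

0.800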